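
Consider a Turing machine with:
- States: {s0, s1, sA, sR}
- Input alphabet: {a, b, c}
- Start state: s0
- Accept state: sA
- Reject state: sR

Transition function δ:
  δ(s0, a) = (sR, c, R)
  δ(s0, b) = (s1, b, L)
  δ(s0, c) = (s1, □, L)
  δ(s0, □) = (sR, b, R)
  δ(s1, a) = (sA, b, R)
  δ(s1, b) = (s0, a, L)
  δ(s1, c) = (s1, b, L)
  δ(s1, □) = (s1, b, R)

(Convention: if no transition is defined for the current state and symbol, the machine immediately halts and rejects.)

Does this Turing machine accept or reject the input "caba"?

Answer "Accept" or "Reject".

Execution trace:
Initial: [s0]caba
Step 1: δ(s0, c) = (s1, □, L) → [s1]□□aba
Step 2: δ(s1, □) = (s1, b, R) → b[s1]□aba
Step 3: δ(s1, □) = (s1, b, R) → bb[s1]aba
Step 4: δ(s1, a) = (sA, b, R) → bbb[sA]ba

The machine reaches the accept state sA and halts.

Answer: Accept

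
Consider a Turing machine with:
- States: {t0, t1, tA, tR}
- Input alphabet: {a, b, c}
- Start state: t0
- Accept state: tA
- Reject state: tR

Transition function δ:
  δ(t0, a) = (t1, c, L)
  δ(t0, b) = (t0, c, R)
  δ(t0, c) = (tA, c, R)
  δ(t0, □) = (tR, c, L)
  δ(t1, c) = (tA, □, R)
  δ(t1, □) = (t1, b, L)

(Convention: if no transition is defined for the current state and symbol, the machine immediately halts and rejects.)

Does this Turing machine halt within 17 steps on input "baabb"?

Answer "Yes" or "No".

Execution trace:
Initial: [t0]baabb
Step 1: δ(t0, b) = (t0, c, R) → c[t0]aabb
Step 2: δ(t0, a) = (t1, c, L) → [t1]ccabb
Step 3: δ(t1, c) = (tA, □, R) → □[tA]cabb

The machine reaches the accept state tA and halts.
The machine halted after 3 steps (within the 17-step bound).

Answer: Yes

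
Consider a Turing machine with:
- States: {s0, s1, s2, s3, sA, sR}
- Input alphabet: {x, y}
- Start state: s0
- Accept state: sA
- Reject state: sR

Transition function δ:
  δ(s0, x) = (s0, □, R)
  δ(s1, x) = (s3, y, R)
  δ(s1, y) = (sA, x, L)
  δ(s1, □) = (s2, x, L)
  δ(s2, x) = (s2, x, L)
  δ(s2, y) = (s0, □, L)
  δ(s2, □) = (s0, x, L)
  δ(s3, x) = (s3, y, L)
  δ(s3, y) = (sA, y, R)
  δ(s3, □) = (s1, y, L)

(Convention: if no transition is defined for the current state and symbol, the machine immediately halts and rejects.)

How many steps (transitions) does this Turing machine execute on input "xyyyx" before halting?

Execution trace:
Initial: [s0]xyyyx
Step 1: δ(s0, x) = (s0, □, R) → □[s0]yyyx

No transition is defined for δ(s0, y). By convention the machine halts and rejects.

The machine executed 1 step before halting.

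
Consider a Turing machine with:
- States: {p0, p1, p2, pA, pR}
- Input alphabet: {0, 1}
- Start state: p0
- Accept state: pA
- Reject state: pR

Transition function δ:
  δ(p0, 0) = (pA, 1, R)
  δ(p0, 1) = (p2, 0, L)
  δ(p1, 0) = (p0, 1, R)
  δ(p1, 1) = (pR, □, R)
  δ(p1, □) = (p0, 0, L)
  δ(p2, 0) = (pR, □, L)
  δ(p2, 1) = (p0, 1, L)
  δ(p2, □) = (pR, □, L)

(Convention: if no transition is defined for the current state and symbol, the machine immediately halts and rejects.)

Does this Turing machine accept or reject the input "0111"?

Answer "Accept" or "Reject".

Execution trace:
Initial: [p0]0111
Step 1: δ(p0, 0) = (pA, 1, R) → 1[pA]111

The machine reaches the accept state pA and halts.

Answer: Accept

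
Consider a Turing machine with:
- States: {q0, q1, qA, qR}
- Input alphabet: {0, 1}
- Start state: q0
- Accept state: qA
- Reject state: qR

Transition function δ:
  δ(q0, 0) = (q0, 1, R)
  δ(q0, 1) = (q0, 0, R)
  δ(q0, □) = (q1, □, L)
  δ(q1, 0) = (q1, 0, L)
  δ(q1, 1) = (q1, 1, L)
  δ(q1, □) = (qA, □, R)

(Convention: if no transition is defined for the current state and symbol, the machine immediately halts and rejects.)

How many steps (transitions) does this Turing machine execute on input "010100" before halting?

Execution trace:
Initial: [q0]010100
Step 1: δ(q0, 0) = (q0, 1, R) → 1[q0]10100
Step 2: δ(q0, 1) = (q0, 0, R) → 10[q0]0100
Step 3: δ(q0, 0) = (q0, 1, R) → 101[q0]100
Step 4: δ(q0, 1) = (q0, 0, R) → 1010[q0]00
Step 5: δ(q0, 0) = (q0, 1, R) → 10101[q0]0
Step 6: δ(q0, 0) = (q0, 1, R) → 101011[q0]□
Step 7: δ(q0, □) = (q1, □, L) → 10101[q1]1□
Step 8: δ(q1, 1) = (q1, 1, L) → 1010[q1]11□
Step 9: δ(q1, 1) = (q1, 1, L) → 101[q1]011□
Step 10: δ(q1, 0) = (q1, 0, L) → 10[q1]1011□
Step 11: δ(q1, 1) = (q1, 1, L) → 1[q1]01011□
Step 12: δ(q1, 0) = (q1, 0, L) → [q1]101011□
Step 13: δ(q1, 1) = (q1, 1, L) → [q1]□101011□
Step 14: δ(q1, □) = (qA, □, R) → □[qA]101011□

The machine reaches the accept state qA and halts.

The machine executed 14 steps before halting.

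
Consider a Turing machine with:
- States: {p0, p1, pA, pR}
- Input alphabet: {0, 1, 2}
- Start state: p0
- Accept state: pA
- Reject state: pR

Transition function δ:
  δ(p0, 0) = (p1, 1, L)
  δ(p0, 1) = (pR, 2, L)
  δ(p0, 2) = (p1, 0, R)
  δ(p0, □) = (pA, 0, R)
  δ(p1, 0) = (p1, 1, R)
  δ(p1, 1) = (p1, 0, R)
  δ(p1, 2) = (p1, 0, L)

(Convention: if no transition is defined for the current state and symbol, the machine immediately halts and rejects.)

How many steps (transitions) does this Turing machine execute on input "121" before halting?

Execution trace:
Initial: [p0]121
Step 1: δ(p0, 1) = (pR, 2, L) → [pR]□221

The machine reaches the reject state pR and halts.

The machine executed 1 step before halting.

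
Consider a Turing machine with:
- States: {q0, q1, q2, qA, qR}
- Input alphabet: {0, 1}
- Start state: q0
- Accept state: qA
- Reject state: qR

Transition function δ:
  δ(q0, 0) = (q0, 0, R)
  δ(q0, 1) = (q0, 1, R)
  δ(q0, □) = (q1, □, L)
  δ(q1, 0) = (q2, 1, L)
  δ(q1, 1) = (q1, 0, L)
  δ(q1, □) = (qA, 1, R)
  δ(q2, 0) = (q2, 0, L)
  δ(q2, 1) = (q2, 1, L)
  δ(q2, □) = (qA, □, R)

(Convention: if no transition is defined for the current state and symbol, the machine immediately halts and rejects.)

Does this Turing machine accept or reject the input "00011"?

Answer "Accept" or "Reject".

Execution trace:
Initial: [q0]00011
Step 1: δ(q0, 0) = (q0, 0, R) → 0[q0]0011
Step 2: δ(q0, 0) = (q0, 0, R) → 00[q0]011
Step 3: δ(q0, 0) = (q0, 0, R) → 000[q0]11
Step 4: δ(q0, 1) = (q0, 1, R) → 0001[q0]1
Step 5: δ(q0, 1) = (q0, 1, R) → 00011[q0]□
Step 6: δ(q0, □) = (q1, □, L) → 0001[q1]1□
Step 7: δ(q1, 1) = (q1, 0, L) → 000[q1]10□
Step 8: δ(q1, 1) = (q1, 0, L) → 00[q1]000□
Step 9: δ(q1, 0) = (q2, 1, L) → 0[q2]0100□
Step 10: δ(q2, 0) = (q2, 0, L) → [q2]00100□
Step 11: δ(q2, 0) = (q2, 0, L) → [q2]□00100□
Step 12: δ(q2, □) = (qA, □, R) → □[qA]00100□

The machine reaches the accept state qA and halts.

Answer: Accept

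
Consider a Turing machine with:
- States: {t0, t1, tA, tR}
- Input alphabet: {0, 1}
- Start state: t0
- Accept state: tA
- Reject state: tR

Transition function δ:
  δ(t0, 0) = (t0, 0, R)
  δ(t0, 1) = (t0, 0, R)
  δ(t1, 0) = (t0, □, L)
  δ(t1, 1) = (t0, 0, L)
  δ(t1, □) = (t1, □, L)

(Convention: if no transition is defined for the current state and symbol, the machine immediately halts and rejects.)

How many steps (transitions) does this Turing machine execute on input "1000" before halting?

Execution trace:
Initial: [t0]1000
Step 1: δ(t0, 1) = (t0, 0, R) → 0[t0]000
Step 2: δ(t0, 0) = (t0, 0, R) → 00[t0]00
Step 3: δ(t0, 0) = (t0, 0, R) → 000[t0]0
Step 4: δ(t0, 0) = (t0, 0, R) → 0000[t0]□

No transition is defined for δ(t0, □). By convention the machine halts and rejects.

The machine executed 4 steps before halting.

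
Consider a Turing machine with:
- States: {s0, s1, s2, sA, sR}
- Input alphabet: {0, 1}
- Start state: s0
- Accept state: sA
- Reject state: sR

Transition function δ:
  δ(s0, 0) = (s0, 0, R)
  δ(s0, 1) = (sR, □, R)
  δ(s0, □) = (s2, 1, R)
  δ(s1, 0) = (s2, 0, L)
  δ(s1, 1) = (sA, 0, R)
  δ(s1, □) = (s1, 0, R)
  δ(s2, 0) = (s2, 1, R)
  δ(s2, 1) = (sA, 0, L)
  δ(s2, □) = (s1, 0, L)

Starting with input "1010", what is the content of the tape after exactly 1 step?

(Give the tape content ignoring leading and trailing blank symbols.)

Execution trace:
Initial: [s0]1010
Step 1: δ(s0, 1) = (sR, □, R) → □[sR]010

The machine reaches the reject state sR and halts.

After 1 step, the tape (ignoring leading/trailing blanks) is: 010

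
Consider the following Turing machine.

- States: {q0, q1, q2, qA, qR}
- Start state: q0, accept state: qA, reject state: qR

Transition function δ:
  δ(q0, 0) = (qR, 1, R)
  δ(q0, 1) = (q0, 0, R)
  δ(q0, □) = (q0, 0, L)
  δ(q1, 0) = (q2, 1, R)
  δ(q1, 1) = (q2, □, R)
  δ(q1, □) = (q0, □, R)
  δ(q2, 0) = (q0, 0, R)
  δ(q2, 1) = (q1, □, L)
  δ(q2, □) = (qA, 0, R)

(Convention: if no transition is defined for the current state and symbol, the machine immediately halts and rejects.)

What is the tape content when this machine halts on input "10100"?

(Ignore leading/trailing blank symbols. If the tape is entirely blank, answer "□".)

Execution trace:
Initial: [q0]10100
Step 1: δ(q0, 1) = (q0, 0, R) → 0[q0]0100
Step 2: δ(q0, 0) = (qR, 1, R) → 01[qR]100

The machine reaches the reject state qR and halts.

Final tape (ignoring leading/trailing blanks): 01100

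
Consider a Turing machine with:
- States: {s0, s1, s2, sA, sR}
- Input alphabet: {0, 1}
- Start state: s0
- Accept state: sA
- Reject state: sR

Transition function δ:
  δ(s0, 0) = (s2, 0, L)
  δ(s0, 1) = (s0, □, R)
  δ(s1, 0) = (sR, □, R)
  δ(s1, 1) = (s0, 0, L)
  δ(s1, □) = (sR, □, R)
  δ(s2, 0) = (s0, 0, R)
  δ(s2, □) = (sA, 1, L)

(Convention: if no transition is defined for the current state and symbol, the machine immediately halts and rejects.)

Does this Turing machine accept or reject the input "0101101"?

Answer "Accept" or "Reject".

Execution trace:
Initial: [s0]0101101
Step 1: δ(s0, 0) = (s2, 0, L) → [s2]□0101101
Step 2: δ(s2, □) = (sA, 1, L) → [sA]□10101101

The machine reaches the accept state sA and halts.

Answer: Accept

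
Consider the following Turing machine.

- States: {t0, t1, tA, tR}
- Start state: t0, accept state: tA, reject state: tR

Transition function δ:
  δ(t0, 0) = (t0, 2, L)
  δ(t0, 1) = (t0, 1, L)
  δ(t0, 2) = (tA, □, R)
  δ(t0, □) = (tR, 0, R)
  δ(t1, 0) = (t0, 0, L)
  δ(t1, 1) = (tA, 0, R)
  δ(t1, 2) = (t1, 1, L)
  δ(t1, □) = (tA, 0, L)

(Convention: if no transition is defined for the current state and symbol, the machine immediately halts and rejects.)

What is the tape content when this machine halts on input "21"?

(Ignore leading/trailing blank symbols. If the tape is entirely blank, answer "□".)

Execution trace:
Initial: [t0]21
Step 1: δ(t0, 2) = (tA, □, R) → □[tA]1

The machine reaches the accept state tA and halts.

Final tape (ignoring leading/trailing blanks): 1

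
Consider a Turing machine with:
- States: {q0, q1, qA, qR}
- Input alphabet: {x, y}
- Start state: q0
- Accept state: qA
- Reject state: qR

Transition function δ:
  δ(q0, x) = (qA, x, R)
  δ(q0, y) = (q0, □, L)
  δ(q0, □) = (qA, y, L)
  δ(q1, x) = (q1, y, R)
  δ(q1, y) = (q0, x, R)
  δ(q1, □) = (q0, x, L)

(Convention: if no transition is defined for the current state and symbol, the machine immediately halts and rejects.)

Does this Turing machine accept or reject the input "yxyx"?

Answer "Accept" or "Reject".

Execution trace:
Initial: [q0]yxyx
Step 1: δ(q0, y) = (q0, □, L) → [q0]□□xyx
Step 2: δ(q0, □) = (qA, y, L) → [qA]□y□xyx

The machine reaches the accept state qA and halts.

Answer: Accept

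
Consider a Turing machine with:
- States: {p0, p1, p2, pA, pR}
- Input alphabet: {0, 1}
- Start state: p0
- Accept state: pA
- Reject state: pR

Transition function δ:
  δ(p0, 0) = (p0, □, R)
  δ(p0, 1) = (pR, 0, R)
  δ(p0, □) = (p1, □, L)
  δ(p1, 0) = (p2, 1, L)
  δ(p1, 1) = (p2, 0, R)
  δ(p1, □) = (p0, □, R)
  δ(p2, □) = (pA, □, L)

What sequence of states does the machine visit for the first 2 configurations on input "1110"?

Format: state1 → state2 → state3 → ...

Execution trace:
Initial: [p0]1110
Step 1: δ(p0, 1) = (pR, 0, R) → 0[pR]110

The machine reaches the reject state pR and halts.

State sequence: p0 → pR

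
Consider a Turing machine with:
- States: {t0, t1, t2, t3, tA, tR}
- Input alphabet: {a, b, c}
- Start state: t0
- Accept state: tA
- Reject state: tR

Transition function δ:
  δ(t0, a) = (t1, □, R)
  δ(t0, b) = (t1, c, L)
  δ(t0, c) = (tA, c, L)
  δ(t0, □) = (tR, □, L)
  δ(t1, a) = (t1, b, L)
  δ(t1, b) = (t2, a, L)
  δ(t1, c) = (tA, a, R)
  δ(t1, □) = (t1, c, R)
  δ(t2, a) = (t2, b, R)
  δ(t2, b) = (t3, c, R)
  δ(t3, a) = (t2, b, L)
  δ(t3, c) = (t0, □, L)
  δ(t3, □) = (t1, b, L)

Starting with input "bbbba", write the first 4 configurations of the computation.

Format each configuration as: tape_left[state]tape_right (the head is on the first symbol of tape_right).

Transitions applied:
Step 1: δ(t0, b) = (t1, c, L)
Step 2: δ(t1, □) = (t1, c, R)
Step 3: δ(t1, c) = (tA, a, R)

The first 4 configurations are:
[t0]bbbba ⊢ [t1]□cbbba ⊢ c[t1]cbbba ⊢ ca[tA]bbba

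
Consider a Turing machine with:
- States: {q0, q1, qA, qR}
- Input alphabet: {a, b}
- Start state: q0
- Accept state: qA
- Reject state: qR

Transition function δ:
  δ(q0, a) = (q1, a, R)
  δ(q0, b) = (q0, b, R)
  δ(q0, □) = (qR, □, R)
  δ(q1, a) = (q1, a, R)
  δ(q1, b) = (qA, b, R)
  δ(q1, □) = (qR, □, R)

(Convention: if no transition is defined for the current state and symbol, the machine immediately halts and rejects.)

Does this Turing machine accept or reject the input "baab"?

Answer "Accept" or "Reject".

Execution trace:
Initial: [q0]baab
Step 1: δ(q0, b) = (q0, b, R) → b[q0]aab
Step 2: δ(q0, a) = (q1, a, R) → ba[q1]ab
Step 3: δ(q1, a) = (q1, a, R) → baa[q1]b
Step 4: δ(q1, b) = (qA, b, R) → baab[qA]□

The machine reaches the accept state qA and halts.

Answer: Accept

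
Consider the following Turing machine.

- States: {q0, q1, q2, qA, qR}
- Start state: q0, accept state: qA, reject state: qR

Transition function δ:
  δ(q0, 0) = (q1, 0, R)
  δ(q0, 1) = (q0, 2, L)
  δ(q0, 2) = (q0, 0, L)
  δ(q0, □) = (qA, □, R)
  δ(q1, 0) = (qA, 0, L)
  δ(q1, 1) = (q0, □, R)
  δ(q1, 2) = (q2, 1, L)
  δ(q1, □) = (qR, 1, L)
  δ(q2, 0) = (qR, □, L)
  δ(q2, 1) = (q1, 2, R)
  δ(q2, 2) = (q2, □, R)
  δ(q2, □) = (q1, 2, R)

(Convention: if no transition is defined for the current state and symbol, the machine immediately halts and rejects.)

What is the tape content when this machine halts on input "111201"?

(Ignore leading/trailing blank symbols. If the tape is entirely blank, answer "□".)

Execution trace:
Initial: [q0]111201
Step 1: δ(q0, 1) = (q0, 2, L) → [q0]□211201
Step 2: δ(q0, □) = (qA, □, R) → □[qA]211201

The machine reaches the accept state qA and halts.

Final tape (ignoring leading/trailing blanks): 211201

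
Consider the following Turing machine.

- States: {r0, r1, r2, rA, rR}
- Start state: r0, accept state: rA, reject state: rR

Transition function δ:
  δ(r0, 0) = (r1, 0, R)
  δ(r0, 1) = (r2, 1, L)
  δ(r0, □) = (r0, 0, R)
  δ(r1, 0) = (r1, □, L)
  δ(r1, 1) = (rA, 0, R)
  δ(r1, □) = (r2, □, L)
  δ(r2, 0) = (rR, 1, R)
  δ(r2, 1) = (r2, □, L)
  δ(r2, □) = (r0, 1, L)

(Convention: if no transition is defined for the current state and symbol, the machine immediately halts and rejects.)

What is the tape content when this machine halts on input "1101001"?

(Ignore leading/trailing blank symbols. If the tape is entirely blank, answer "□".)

Execution trace:
Initial: [r0]1101001
Step 1: δ(r0, 1) = (r2, 1, L) → [r2]□1101001
Step 2: δ(r2, □) = (r0, 1, L) → [r0]□11101001
Step 3: δ(r0, □) = (r0, 0, R) → 0[r0]11101001
Step 4: δ(r0, 1) = (r2, 1, L) → [r2]011101001
Step 5: δ(r2, 0) = (rR, 1, R) → 1[rR]11101001

The machine reaches the reject state rR and halts.

Final tape (ignoring leading/trailing blanks): 111101001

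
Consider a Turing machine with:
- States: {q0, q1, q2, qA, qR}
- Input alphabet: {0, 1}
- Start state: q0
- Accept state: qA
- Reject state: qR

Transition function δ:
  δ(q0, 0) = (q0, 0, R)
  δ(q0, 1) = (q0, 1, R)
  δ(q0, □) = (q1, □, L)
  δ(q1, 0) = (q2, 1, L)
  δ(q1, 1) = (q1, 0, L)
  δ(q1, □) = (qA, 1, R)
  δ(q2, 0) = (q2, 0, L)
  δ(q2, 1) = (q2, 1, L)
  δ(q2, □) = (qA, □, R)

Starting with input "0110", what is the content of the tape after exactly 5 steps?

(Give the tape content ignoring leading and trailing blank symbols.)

Execution trace:
Initial: [q0]0110
Step 1: δ(q0, 0) = (q0, 0, R) → 0[q0]110
Step 2: δ(q0, 1) = (q0, 1, R) → 01[q0]10
Step 3: δ(q0, 1) = (q0, 1, R) → 011[q0]0
Step 4: δ(q0, 0) = (q0, 0, R) → 0110[q0]□
Step 5: δ(q0, □) = (q1, □, L) → 011[q1]0□

After 5 steps, the tape (ignoring leading/trailing blanks) is: 0110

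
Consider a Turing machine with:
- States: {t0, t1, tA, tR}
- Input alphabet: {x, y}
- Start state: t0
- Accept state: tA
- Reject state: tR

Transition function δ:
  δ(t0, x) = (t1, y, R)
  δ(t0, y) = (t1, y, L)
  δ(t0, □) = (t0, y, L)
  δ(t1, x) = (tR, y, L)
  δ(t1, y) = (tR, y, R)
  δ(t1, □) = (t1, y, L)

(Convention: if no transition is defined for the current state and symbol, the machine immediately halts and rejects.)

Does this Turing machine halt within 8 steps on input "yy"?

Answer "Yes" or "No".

Execution trace:
Initial: [t0]yy
Step 1: δ(t0, y) = (t1, y, L) → [t1]□yy
Step 2: δ(t1, □) = (t1, y, L) → [t1]□yyy
Step 3: δ(t1, □) = (t1, y, L) → [t1]□yyyy
Step 4: δ(t1, □) = (t1, y, L) → [t1]□yyyyy
Step 5: δ(t1, □) = (t1, y, L) → [t1]□yyyyyy
Step 6: δ(t1, □) = (t1, y, L) → [t1]□yyyyyyy
Step 7: δ(t1, □) = (t1, y, L) → [t1]□yyyyyyyy
Step 8: δ(t1, □) = (t1, y, L) → [t1]□yyyyyyyyy

The machine has not reached a halting state after 8 steps.
The machine did not halt within the 8-step bound.

Answer: No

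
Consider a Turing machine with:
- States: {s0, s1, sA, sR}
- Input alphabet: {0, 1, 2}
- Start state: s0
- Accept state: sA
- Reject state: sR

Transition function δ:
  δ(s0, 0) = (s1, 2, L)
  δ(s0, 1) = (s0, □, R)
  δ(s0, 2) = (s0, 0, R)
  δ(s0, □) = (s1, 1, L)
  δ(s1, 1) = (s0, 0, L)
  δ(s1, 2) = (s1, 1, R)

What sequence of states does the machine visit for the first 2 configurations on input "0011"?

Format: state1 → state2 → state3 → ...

Execution trace:
Initial: [s0]0011
Step 1: δ(s0, 0) = (s1, 2, L) → [s1]□2011

No transition is defined for δ(s1, □). By convention the machine halts and rejects.

State sequence: s0 → s1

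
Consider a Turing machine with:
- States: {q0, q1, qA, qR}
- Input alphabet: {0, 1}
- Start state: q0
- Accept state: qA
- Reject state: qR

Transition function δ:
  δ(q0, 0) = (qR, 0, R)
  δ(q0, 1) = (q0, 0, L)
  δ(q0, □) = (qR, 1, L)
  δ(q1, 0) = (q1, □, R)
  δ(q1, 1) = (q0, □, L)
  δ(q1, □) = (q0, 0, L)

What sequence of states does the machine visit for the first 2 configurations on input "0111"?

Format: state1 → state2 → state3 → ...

Execution trace:
Initial: [q0]0111
Step 1: δ(q0, 0) = (qR, 0, R) → 0[qR]111

The machine reaches the reject state qR and halts.

State sequence: q0 → qR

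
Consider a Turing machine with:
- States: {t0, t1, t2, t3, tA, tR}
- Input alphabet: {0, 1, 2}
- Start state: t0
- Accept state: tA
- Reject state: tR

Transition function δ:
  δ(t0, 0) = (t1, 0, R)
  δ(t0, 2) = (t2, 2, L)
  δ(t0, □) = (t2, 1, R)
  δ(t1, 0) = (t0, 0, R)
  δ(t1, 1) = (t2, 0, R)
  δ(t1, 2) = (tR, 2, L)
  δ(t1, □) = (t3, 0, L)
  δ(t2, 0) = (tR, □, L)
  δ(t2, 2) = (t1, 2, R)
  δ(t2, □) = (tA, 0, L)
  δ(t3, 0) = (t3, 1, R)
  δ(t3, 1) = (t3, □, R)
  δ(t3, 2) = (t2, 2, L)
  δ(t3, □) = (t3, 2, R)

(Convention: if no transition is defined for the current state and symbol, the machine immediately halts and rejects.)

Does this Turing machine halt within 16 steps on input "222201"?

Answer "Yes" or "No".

Execution trace:
Initial: [t0]222201
Step 1: δ(t0, 2) = (t2, 2, L) → [t2]□222201
Step 2: δ(t2, □) = (tA, 0, L) → [tA]□0222201

The machine reaches the accept state tA and halts.
The machine halted after 2 steps (within the 16-step bound).

Answer: Yes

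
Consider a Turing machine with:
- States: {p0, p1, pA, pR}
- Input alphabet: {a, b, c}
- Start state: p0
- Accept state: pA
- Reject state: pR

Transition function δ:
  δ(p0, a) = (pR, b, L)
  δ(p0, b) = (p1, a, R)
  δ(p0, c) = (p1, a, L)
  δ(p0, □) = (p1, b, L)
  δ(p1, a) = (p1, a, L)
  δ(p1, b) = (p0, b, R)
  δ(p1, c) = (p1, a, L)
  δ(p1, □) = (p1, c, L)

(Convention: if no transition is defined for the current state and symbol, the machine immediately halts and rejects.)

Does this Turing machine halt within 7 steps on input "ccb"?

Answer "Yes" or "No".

Execution trace:
Initial: [p0]ccb
Step 1: δ(p0, c) = (p1, a, L) → [p1]□acb
Step 2: δ(p1, □) = (p1, c, L) → [p1]□cacb
Step 3: δ(p1, □) = (p1, c, L) → [p1]□ccacb
Step 4: δ(p1, □) = (p1, c, L) → [p1]□cccacb
Step 5: δ(p1, □) = (p1, c, L) → [p1]□ccccacb
Step 6: δ(p1, □) = (p1, c, L) → [p1]□cccccacb
Step 7: δ(p1, □) = (p1, c, L) → [p1]□ccccccacb

The machine has not reached a halting state after 7 steps.
The machine did not halt within the 7-step bound.

Answer: No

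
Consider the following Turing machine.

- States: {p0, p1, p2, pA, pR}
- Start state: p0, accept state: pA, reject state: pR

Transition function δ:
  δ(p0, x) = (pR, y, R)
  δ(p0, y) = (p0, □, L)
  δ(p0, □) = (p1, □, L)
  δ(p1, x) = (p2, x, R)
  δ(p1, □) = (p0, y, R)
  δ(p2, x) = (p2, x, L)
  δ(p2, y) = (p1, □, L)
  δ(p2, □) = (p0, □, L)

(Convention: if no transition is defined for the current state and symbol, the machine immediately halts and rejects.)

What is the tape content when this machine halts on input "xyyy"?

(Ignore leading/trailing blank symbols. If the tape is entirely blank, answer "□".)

Execution trace:
Initial: [p0]xyyy
Step 1: δ(p0, x) = (pR, y, R) → y[pR]yyy

The machine reaches the reject state pR and halts.

Final tape (ignoring leading/trailing blanks): yyyy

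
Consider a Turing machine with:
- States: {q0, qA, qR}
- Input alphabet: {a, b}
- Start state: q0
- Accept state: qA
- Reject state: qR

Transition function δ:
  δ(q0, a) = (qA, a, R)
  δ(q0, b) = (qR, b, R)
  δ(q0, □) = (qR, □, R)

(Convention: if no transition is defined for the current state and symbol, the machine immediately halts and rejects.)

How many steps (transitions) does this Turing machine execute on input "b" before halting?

Execution trace:
Initial: [q0]b
Step 1: δ(q0, b) = (qR, b, R) → b[qR]□

The machine reaches the reject state qR and halts.

The machine executed 1 step before halting.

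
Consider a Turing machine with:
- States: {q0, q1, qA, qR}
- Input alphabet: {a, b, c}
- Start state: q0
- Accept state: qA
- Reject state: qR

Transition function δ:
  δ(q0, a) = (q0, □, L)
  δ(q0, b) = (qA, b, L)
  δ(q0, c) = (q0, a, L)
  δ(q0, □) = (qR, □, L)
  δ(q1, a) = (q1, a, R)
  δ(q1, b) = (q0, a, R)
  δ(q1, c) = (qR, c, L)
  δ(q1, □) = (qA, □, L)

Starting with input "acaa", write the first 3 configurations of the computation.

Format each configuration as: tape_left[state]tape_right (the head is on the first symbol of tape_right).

Transitions applied:
Step 1: δ(q0, a) = (q0, □, L)
Step 2: δ(q0, □) = (qR, □, L)

The first 3 configurations are:
[q0]acaa ⊢ [q0]□□caa ⊢ [qR]□□□caa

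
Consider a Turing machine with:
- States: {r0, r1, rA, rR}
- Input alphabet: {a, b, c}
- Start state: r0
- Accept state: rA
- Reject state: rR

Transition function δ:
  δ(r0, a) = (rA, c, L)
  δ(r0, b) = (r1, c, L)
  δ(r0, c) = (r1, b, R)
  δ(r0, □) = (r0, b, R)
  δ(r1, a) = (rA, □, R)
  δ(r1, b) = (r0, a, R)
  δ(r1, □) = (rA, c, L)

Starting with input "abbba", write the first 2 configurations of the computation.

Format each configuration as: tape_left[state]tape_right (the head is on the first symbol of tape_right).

Transitions applied:
Step 1: δ(r0, a) = (rA, c, L)

The first 2 configurations are:
[r0]abbba ⊢ [rA]□cbbba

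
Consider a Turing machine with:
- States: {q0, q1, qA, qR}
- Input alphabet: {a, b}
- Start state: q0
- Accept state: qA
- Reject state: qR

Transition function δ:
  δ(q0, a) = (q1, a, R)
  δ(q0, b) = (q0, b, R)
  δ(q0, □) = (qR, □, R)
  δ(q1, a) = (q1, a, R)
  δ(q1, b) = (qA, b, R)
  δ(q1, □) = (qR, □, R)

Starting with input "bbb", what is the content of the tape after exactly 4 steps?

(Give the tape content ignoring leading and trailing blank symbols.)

Execution trace:
Initial: [q0]bbb
Step 1: δ(q0, b) = (q0, b, R) → b[q0]bb
Step 2: δ(q0, b) = (q0, b, R) → bb[q0]b
Step 3: δ(q0, b) = (q0, b, R) → bbb[q0]□
Step 4: δ(q0, □) = (qR, □, R) → bbb□[qR]□

The machine reaches the reject state qR and halts.

After 4 steps, the tape (ignoring leading/trailing blanks) is: bbb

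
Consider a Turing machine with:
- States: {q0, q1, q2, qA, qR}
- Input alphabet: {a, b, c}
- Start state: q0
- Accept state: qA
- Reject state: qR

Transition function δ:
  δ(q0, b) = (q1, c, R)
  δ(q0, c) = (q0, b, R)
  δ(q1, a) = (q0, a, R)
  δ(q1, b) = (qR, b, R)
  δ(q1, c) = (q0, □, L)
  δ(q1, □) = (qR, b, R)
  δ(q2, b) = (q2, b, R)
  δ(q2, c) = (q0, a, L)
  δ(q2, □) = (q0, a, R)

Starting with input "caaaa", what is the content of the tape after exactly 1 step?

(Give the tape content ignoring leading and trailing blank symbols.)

Execution trace:
Initial: [q0]caaaa
Step 1: δ(q0, c) = (q0, b, R) → b[q0]aaaa

No transition is defined for δ(q0, a). By convention the machine halts and rejects.

After 1 step, the tape (ignoring leading/trailing blanks) is: baaaa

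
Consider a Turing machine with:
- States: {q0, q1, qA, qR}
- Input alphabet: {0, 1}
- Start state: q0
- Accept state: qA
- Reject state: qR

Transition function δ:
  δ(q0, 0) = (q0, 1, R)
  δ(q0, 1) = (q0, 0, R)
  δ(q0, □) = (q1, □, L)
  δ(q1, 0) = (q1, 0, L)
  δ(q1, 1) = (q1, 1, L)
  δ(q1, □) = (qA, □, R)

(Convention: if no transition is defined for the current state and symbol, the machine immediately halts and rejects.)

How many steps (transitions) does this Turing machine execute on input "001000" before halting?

Execution trace:
Initial: [q0]001000
Step 1: δ(q0, 0) = (q0, 1, R) → 1[q0]01000
Step 2: δ(q0, 0) = (q0, 1, R) → 11[q0]1000
Step 3: δ(q0, 1) = (q0, 0, R) → 110[q0]000
Step 4: δ(q0, 0) = (q0, 1, R) → 1101[q0]00
Step 5: δ(q0, 0) = (q0, 1, R) → 11011[q0]0
Step 6: δ(q0, 0) = (q0, 1, R) → 110111[q0]□
Step 7: δ(q0, □) = (q1, □, L) → 11011[q1]1□
Step 8: δ(q1, 1) = (q1, 1, L) → 1101[q1]11□
Step 9: δ(q1, 1) = (q1, 1, L) → 110[q1]111□
Step 10: δ(q1, 1) = (q1, 1, L) → 11[q1]0111□
Step 11: δ(q1, 0) = (q1, 0, L) → 1[q1]10111□
Step 12: δ(q1, 1) = (q1, 1, L) → [q1]110111□
Step 13: δ(q1, 1) = (q1, 1, L) → [q1]□110111□
Step 14: δ(q1, □) = (qA, □, R) → □[qA]110111□

The machine reaches the accept state qA and halts.

The machine executed 14 steps before halting.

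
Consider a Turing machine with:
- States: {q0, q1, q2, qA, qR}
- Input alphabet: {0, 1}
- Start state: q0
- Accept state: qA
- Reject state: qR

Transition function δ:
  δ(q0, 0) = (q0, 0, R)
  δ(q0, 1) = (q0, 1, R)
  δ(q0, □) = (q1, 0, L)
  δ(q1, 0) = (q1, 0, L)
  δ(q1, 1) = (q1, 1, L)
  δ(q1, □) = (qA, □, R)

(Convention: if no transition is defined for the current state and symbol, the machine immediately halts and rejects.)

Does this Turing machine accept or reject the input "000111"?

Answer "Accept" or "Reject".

Execution trace:
Initial: [q0]000111
Step 1: δ(q0, 0) = (q0, 0, R) → 0[q0]00111
Step 2: δ(q0, 0) = (q0, 0, R) → 00[q0]0111
Step 3: δ(q0, 0) = (q0, 0, R) → 000[q0]111
Step 4: δ(q0, 1) = (q0, 1, R) → 0001[q0]11
Step 5: δ(q0, 1) = (q0, 1, R) → 00011[q0]1
Step 6: δ(q0, 1) = (q0, 1, R) → 000111[q0]□
Step 7: δ(q0, □) = (q1, 0, L) → 00011[q1]10
Step 8: δ(q1, 1) = (q1, 1, L) → 0001[q1]110
Step 9: δ(q1, 1) = (q1, 1, L) → 000[q1]1110
Step 10: δ(q1, 1) = (q1, 1, L) → 00[q1]01110
Step 11: δ(q1, 0) = (q1, 0, L) → 0[q1]001110
Step 12: δ(q1, 0) = (q1, 0, L) → [q1]0001110
Step 13: δ(q1, 0) = (q1, 0, L) → [q1]□0001110
Step 14: δ(q1, □) = (qA, □, R) → □[qA]0001110

The machine reaches the accept state qA and halts.

Answer: Accept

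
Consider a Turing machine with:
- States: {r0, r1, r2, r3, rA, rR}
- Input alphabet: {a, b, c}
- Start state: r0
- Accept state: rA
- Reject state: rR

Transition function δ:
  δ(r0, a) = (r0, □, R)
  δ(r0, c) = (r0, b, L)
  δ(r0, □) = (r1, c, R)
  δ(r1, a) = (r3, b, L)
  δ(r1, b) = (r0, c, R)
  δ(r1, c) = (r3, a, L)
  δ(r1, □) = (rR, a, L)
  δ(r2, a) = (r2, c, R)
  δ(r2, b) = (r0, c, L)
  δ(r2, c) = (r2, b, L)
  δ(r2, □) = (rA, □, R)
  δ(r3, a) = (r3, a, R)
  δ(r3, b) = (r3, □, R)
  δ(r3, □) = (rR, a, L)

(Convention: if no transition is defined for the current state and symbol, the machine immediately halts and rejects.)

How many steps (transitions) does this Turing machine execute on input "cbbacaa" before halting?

Execution trace:
Initial: [r0]cbbacaa
Step 1: δ(r0, c) = (r0, b, L) → [r0]□bbbacaa
Step 2: δ(r0, □) = (r1, c, R) → c[r1]bbbacaa
Step 3: δ(r1, b) = (r0, c, R) → cc[r0]bbacaa

No transition is defined for δ(r0, b). By convention the machine halts and rejects.

The machine executed 3 steps before halting.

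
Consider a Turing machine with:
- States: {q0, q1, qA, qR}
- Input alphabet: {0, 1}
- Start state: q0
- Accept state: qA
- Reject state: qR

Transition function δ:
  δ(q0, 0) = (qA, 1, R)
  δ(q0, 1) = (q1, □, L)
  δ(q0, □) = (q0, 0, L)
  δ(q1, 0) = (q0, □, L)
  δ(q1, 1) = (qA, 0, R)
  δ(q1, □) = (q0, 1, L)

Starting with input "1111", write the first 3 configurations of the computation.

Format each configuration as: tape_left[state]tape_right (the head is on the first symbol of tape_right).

Transitions applied:
Step 1: δ(q0, 1) = (q1, □, L)
Step 2: δ(q1, □) = (q0, 1, L)

The first 3 configurations are:
[q0]1111 ⊢ [q1]□□111 ⊢ [q0]□1□111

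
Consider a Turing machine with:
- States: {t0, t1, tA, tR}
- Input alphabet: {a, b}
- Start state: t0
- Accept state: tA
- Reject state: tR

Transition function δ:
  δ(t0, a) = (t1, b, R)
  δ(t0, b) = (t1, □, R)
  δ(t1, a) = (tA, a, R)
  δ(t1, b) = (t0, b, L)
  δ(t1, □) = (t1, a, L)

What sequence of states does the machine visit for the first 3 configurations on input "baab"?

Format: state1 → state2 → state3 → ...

Execution trace:
Initial: [t0]baab
Step 1: δ(t0, b) = (t1, □, R) → □[t1]aab
Step 2: δ(t1, a) = (tA, a, R) → □a[tA]ab

The machine reaches the accept state tA and halts.

State sequence: t0 → t1 → tA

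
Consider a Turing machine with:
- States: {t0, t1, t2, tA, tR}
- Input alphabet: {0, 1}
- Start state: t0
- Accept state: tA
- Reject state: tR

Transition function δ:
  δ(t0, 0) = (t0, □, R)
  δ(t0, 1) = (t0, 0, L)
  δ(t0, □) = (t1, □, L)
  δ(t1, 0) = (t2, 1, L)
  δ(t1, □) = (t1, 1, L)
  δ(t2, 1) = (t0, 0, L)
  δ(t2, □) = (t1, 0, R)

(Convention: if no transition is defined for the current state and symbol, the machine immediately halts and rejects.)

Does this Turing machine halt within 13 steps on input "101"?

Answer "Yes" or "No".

Execution trace:
Initial: [t0]101
Step 1: δ(t0, 1) = (t0, 0, L) → [t0]□001
Step 2: δ(t0, □) = (t1, □, L) → [t1]□□001
Step 3: δ(t1, □) = (t1, 1, L) → [t1]□1□001
Step 4: δ(t1, □) = (t1, 1, L) → [t1]□11□001
Step 5: δ(t1, □) = (t1, 1, L) → [t1]□111□001
Step 6: δ(t1, □) = (t1, 1, L) → [t1]□1111□001
Step 7: δ(t1, □) = (t1, 1, L) → [t1]□11111□001
Step 8: δ(t1, □) = (t1, 1, L) → [t1]□111111□001
Step 9: δ(t1, □) = (t1, 1, L) → [t1]□1111111□001
Step 10: δ(t1, □) = (t1, 1, L) → [t1]□11111111□001
Step 11: δ(t1, □) = (t1, 1, L) → [t1]□111111111□001
Step 12: δ(t1, □) = (t1, 1, L) → [t1]□1111111111□001
Step 13: δ(t1, □) = (t1, 1, L) → [t1]□11111111111□001

The machine has not reached a halting state after 13 steps.
The machine did not halt within the 13-step bound.

Answer: No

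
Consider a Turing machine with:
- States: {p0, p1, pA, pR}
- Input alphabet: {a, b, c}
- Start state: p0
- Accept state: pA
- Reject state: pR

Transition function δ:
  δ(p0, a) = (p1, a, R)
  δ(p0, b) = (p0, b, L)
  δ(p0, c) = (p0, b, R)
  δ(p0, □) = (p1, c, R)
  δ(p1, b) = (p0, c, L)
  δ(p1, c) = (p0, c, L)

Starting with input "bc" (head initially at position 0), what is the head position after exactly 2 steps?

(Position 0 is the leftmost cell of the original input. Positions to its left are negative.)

Execution trace (head position shown):
Step 0: [p0]bc  (head at position 0)
Step 1: move left → [p0]□bc  (head at position -1)
Step 2: move right → c[p1]bc  (head at position 0)

After 2 steps, the head is at position 0.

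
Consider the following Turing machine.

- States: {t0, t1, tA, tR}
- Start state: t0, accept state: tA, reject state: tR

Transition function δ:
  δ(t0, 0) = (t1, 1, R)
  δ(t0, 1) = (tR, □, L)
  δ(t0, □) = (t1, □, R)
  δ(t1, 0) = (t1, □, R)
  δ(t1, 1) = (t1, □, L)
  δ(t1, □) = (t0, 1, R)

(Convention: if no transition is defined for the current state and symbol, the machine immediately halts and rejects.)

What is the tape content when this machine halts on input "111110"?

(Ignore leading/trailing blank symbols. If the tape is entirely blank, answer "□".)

Execution trace:
Initial: [t0]111110
Step 1: δ(t0, 1) = (tR, □, L) → [tR]□□11110

The machine reaches the reject state tR and halts.

Final tape (ignoring leading/trailing blanks): 11110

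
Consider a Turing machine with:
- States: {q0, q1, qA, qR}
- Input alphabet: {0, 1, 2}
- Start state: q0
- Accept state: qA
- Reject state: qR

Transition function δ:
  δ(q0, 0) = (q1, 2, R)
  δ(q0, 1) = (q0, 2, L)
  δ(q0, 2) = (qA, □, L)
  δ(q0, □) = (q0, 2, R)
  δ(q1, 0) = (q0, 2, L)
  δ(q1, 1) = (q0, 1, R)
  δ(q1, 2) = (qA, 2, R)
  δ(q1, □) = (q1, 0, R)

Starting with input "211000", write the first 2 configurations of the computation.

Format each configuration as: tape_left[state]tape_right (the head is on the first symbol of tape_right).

Transitions applied:
Step 1: δ(q0, 2) = (qA, □, L)

The first 2 configurations are:
[q0]211000 ⊢ [qA]□□11000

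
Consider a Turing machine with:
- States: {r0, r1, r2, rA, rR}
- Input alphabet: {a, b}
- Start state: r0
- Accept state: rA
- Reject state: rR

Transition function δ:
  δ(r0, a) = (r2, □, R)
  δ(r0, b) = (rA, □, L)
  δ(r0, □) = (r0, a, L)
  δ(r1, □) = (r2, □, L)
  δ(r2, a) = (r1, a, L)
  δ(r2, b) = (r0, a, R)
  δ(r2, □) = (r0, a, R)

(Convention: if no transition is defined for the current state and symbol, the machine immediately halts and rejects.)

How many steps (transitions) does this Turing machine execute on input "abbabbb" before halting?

Execution trace:
Initial: [r0]abbabbb
Step 1: δ(r0, a) = (r2, □, R) → □[r2]bbabbb
Step 2: δ(r2, b) = (r0, a, R) → □a[r0]babbb
Step 3: δ(r0, b) = (rA, □, L) → □[rA]a□abbb

The machine reaches the accept state rA and halts.

The machine executed 3 steps before halting.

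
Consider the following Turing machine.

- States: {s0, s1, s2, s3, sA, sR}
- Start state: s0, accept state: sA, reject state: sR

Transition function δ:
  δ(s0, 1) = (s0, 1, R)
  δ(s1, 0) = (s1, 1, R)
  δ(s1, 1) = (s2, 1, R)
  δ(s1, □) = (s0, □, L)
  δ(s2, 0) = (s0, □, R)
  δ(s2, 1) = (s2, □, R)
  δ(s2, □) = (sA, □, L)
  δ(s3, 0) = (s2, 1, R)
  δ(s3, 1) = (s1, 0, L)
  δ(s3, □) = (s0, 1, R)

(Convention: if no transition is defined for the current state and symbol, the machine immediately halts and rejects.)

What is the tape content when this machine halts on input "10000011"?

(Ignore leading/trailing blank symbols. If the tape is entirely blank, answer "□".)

Execution trace:
Initial: [s0]10000011
Step 1: δ(s0, 1) = (s0, 1, R) → 1[s0]0000011

No transition is defined for δ(s0, 0). By convention the machine halts and rejects.

Final tape (ignoring leading/trailing blanks): 10000011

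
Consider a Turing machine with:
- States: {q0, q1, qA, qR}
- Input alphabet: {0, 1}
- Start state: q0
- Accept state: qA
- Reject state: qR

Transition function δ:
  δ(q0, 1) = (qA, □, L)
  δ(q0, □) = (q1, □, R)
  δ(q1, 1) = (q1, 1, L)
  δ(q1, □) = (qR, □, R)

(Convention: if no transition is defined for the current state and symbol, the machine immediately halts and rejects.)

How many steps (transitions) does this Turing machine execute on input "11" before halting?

Execution trace:
Initial: [q0]11
Step 1: δ(q0, 1) = (qA, □, L) → [qA]□□1

The machine reaches the accept state qA and halts.

The machine executed 1 step before halting.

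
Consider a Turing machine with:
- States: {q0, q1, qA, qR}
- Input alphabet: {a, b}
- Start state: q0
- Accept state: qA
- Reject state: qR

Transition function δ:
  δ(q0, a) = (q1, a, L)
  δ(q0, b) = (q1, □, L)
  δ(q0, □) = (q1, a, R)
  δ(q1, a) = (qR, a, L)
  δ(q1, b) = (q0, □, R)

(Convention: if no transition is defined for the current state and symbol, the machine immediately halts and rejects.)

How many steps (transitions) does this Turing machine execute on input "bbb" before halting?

Execution trace:
Initial: [q0]bbb
Step 1: δ(q0, b) = (q1, □, L) → [q1]□□bb

No transition is defined for δ(q1, □). By convention the machine halts and rejects.

The machine executed 1 step before halting.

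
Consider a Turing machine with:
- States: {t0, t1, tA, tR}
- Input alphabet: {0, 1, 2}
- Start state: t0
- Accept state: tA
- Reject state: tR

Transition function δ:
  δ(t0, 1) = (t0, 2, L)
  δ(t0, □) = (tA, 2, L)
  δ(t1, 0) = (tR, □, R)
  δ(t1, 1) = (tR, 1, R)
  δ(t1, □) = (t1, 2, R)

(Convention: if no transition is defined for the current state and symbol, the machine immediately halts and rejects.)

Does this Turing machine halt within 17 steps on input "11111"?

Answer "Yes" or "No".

Execution trace:
Initial: [t0]11111
Step 1: δ(t0, 1) = (t0, 2, L) → [t0]□21111
Step 2: δ(t0, □) = (tA, 2, L) → [tA]□221111

The machine reaches the accept state tA and halts.
The machine halted after 2 steps (within the 17-step bound).

Answer: Yes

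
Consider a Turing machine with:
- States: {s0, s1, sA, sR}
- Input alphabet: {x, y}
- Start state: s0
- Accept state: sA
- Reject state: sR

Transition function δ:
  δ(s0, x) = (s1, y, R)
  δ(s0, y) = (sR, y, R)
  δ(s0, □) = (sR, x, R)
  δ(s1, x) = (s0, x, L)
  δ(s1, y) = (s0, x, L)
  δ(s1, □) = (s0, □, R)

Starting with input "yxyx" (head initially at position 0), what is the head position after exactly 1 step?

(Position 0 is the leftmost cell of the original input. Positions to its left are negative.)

Execution trace (head position shown):
Step 0: [s0]yxyx  (head at position 0)
Step 1: move right → y[sR]xyx  (head at position 1)

After 1 step, the head is at position 1.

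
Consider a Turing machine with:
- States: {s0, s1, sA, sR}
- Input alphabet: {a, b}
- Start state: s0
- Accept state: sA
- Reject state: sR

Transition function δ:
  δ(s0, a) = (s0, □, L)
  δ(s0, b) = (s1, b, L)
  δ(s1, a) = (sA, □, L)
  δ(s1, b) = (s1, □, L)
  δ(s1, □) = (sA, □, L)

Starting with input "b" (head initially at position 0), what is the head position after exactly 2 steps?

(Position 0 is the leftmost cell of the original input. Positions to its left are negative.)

Execution trace (head position shown):
Step 0: [s0]b  (head at position 0)
Step 1: move left → [s1]□b  (head at position -1)
Step 2: move left → [sA]□□b  (head at position -2)

After 2 steps, the head is at position -2.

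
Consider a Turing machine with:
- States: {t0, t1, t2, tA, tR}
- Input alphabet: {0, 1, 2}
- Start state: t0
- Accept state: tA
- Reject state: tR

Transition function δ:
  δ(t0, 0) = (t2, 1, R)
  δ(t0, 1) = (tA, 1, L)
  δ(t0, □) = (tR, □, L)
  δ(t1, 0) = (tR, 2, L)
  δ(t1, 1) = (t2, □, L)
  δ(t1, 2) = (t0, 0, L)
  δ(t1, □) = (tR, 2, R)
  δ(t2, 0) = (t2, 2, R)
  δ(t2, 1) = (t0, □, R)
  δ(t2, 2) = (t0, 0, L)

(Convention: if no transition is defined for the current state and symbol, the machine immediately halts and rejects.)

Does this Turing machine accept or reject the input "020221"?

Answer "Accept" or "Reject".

Execution trace:
Initial: [t0]020221
Step 1: δ(t0, 0) = (t2, 1, R) → 1[t2]20221
Step 2: δ(t2, 2) = (t0, 0, L) → [t0]100221
Step 3: δ(t0, 1) = (tA, 1, L) → [tA]□100221

The machine reaches the accept state tA and halts.

Answer: Accept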